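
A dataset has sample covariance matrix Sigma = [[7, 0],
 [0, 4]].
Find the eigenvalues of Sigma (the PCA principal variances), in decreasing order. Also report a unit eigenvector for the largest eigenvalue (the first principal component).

Step 1 — characteristic polynomial of 2×2 Sigma:
  det(Sigma - λI) = λ² - trace · λ + det = 0.
  trace = 7 + 4 = 11, det = 7·4 - (0)² = 28.
Step 2 — discriminant:
  Δ = trace² - 4·det = 121 - 112 = 9.
Step 3 — eigenvalues:
  λ = (trace ± √Δ)/2 = (11 ± 3)/2,
  λ_1 = 7,  λ_2 = 4.

Step 4 — unit eigenvector for λ_1: Sigma is diagonal, so its eigenvectors are the coordinate axes. λ_1 = 7 is the diagonal entry on the first coordinate axis, hence
  v_1 = (1, 0) (||v_1|| = 1).

λ_1 = 7,  λ_2 = 4;  v_1 ≈ (1, 0)


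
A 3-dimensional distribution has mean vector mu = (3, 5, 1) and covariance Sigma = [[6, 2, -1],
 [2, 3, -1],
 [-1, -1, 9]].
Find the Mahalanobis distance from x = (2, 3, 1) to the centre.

Step 1 — centre the observation: (x - mu) = (-1, -2, 0).

Step 2 — invert Sigma (cofactor / det for 3×3, or solve directly):
  Sigma^{-1} = [[0.2149, -0.1405, 0.0083],
 [-0.1405, 0.438, 0.0331],
 [0.0083, 0.0331, 0.1157]].

Step 3 — form the quadratic (x - mu)^T · Sigma^{-1} · (x - mu):
  Sigma^{-1} · (x - mu) = (0.0661, -0.7355, -0.0744).
  (x - mu)^T · [Sigma^{-1} · (x - mu)] = (-1)·(0.0661) + (-2)·(-0.7355) + (0)·(-0.0744) = 1.405.

Step 4 — take square root: d = √(1.405) ≈ 1.1853.

d(x, mu) = √(1.405) ≈ 1.1853


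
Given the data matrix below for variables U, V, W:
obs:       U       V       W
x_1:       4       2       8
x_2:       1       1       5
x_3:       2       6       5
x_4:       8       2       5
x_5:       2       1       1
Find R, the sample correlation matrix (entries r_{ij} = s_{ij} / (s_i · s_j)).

Step 1 — column means:
  mean(U) = (4 + 1 + 2 + 8 + 2) / 5 = 17/5 = 3.4
  mean(V) = (2 + 1 + 6 + 2 + 1) / 5 = 12/5 = 2.4
  mean(W) = (8 + 5 + 5 + 5 + 1) / 5 = 24/5 = 4.8

Step 2 — sample variances and covariances s[i,j] = (1/(n-1)) · Σ_k (x_{k,i} - mean_i) · (x_{k,j} - mean_j), with n-1 = 4:
  s[U,U] = ((0.6)·(0.6) + (-2.4)·(-2.4) + (-1.4)·(-1.4) + (4.6)·(4.6) + (-1.4)·(-1.4)) / 4 = 31.2/4 = 7.8
  s[U,V] = ((0.6)·(-0.4) + (-2.4)·(-1.4) + (-1.4)·(3.6) + (4.6)·(-0.4) + (-1.4)·(-1.4)) / 4 = -1.8/4 = -0.45
  s[U,W] = ((0.6)·(3.2) + (-2.4)·(0.2) + (-1.4)·(0.2) + (4.6)·(0.2) + (-1.4)·(-3.8)) / 4 = 7.4/4 = 1.85
  s[V,V] = ((-0.4)·(-0.4) + (-1.4)·(-1.4) + (3.6)·(3.6) + (-0.4)·(-0.4) + (-1.4)·(-1.4)) / 4 = 17.2/4 = 4.3
  s[V,W] = ((-0.4)·(3.2) + (-1.4)·(0.2) + (3.6)·(0.2) + (-0.4)·(0.2) + (-1.4)·(-3.8)) / 4 = 4.4/4 = 1.1
  s[W,W] = ((3.2)·(3.2) + (0.2)·(0.2) + (0.2)·(0.2) + (0.2)·(0.2) + (-3.8)·(-3.8)) / 4 = 24.8/4 = 6.2
  Sample standard deviations s_i = √(s[i,i]):
  s(U) = √(7.8) = 2.7928
  s(V) = √(4.3) = 2.0736
  s(W) = √(6.2) = 2.49

Step 3 — r_{ij} = s_{ij} / (s_i · s_j):
  r[U,U] = 1 (diagonal).
  r[U,V] = -0.45 / (2.7928 · 2.0736) = -0.45 / 5.7914 = -0.0777
  r[U,W] = 1.85 / (2.7928 · 2.49) = 1.85 / 6.9541 = 0.266
  r[V,V] = 1 (diagonal).
  r[V,W] = 1.1 / (2.0736 · 2.49) = 1.1 / 5.1633 = 0.213
  r[W,W] = 1 (diagonal).

R is symmetric with unit diagonal. Assembling:

R = [[1, -0.0777, 0.266],
 [-0.0777, 1, 0.213],
 [0.266, 0.213, 1]]


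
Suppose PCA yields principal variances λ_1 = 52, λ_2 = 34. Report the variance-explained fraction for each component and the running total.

Step 1 — total variance = trace(Sigma) = Σ λ_i = 52 + 34 = 86.

Step 2 — fraction explained by component i = λ_i / Σ λ:
  PC1: 52/86 = 0.6047
  PC2: 34/86 = 0.3953

Step 3 — cumulative fraction after k components = (λ_1 + ... + λ_k) / Σ λ:
  k = 1: 52/86 = 0.6047
  k = 2: (52 + 34)/86 = 86/86 = 1

Summary (fraction, with percent):

explained: PC1 0.6047 (60.47%), PC2 0.3953 (39.53%);  cumulative: 0.6047, 1


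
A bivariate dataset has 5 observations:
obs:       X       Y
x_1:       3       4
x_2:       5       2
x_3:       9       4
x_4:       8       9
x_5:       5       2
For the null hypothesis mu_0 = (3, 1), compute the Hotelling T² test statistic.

Step 1 — sample mean vector:
  mean(X) = (3 + 5 + 9 + 8 + 5) / 5 = 30/5 = 6
  mean(Y) = (4 + 2 + 4 + 9 + 2) / 5 = 21/5 = 4.2
  x̄ = (6, 4.2),  deviation x̄ - mu_0 = (6, 4.2) - (3, 1) = (3, 3.2).

Step 2 — sample covariance matrix, S[i,j] = (1/(n-1)) · Σ_k (x_{k,i} - mean_i) · (x_{k,j} - mean_j), divisor n-1 = 4:
  S[X,X] = ((-3)·(-3) + (-1)·(-1) + (3)·(3) + (2)·(2) + (-1)·(-1)) / 4 = 24/4 = 6
  S[X,Y] = ((-3)·(-0.2) + (-1)·(-2.2) + (3)·(-0.2) + (2)·(4.8) + (-1)·(-2.2)) / 4 = 14/4 = 3.5
  S[Y,Y] = ((-0.2)·(-0.2) + (-2.2)·(-2.2) + (-0.2)·(-0.2) + (4.8)·(4.8) + (-2.2)·(-2.2)) / 4 = 32.8/4 = 8.2
  S = [[6, 3.5],
 [3.5, 8.2]].

Step 3 — invert S. det(S) = 6·8.2 - (3.5)² = 36.95.
  S^{-1} = (1/det) · [[d, -b], [-b, a]] = [[0.2219, -0.0947],
 [-0.0947, 0.1624]].

Step 4 — quadratic form (x̄ - mu_0)^T · S^{-1} · (x̄ - mu_0):
  S^{-1} · (x̄ - mu_0) = (0.3627, 0.2355),
  (x̄ - mu_0)^T · [...] = (3)·(0.3627) + (3.2)·(0.2355) = 1.8414.

Step 5 — scale by n: T² = 5 · 1.8414 = 9.207.

T² ≈ 9.207


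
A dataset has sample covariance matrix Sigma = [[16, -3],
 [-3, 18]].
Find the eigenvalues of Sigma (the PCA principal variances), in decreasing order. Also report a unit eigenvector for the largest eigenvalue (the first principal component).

Step 1 — characteristic polynomial of 2×2 Sigma:
  det(Sigma - λI) = λ² - trace · λ + det = 0.
  trace = 16 + 18 = 34, det = 16·18 - (-3)² = 279.
Step 2 — discriminant:
  Δ = trace² - 4·det = 1156 - 1116 = 40.
Step 3 — eigenvalues:
  λ = (trace ± √Δ)/2 = (34 ± 6.3246)/2,
  λ_1 = 20.1623,  λ_2 = 13.8377.

Step 4 — unit eigenvector for λ_1: solve (Sigma - λ_1 I)v = 0. First row:
  (16 - 20.1623)·v_x + (-3)·v_y = 0, i.e. (-4.1623)·v_x + (-3)·v_y = 0,
  so v ∝ (b, λ_1 - a) = (-3, 4.1623); multiply by -1 so the first entry is positive: u = (3, -4.1623).
  ||u|| = √((3)² + (-4.1623)²) = √(26.3246) ≈ 5.1307,
  v_1 = u/||u|| ≈ (0.5847, -0.8112) (||v_1|| = 1).

λ_1 = 20.1623,  λ_2 = 13.8377;  v_1 ≈ (0.5847, -0.8112)


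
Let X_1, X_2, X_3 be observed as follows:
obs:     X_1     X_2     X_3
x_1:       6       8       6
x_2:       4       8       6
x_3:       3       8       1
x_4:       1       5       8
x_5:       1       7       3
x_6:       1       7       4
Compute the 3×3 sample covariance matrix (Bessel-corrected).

Step 1 — column means:
  mean(X_1) = (6 + 4 + 3 + 1 + 1 + 1) / 6 = 16/6 = 2.6667
  mean(X_2) = (8 + 8 + 8 + 5 + 7 + 7) / 6 = 43/6 = 7.1667
  mean(X_3) = (6 + 6 + 1 + 8 + 3 + 4) / 6 = 28/6 = 4.6667

Step 2 — sample covariance S[i,j] = (1/(n-1)) · Σ_k (x_{k,i} - mean_i) · (x_{k,j} - mean_j), with n-1 = 5.
  S[X_1,X_1] = ((3.3333)·(3.3333) + (1.3333)·(1.3333) + (0.3333)·(0.3333) + (-1.6667)·(-1.6667) + (-1.6667)·(-1.6667) + (-1.6667)·(-1.6667)) / 5 = 21.3333/5 = 4.2667
  S[X_1,X_2] = ((3.3333)·(0.8333) + (1.3333)·(0.8333) + (0.3333)·(0.8333) + (-1.6667)·(-2.1667) + (-1.6667)·(-0.1667) + (-1.6667)·(-0.1667)) / 5 = 8.3333/5 = 1.6667
  S[X_1,X_3] = ((3.3333)·(1.3333) + (1.3333)·(1.3333) + (0.3333)·(-3.6667) + (-1.6667)·(3.3333) + (-1.6667)·(-1.6667) + (-1.6667)·(-0.6667)) / 5 = 3.3333/5 = 0.6667
  S[X_2,X_2] = ((0.8333)·(0.8333) + (0.8333)·(0.8333) + (0.8333)·(0.8333) + (-2.1667)·(-2.1667) + (-0.1667)·(-0.1667) + (-0.1667)·(-0.1667)) / 5 = 6.8333/5 = 1.3667
  S[X_2,X_3] = ((0.8333)·(1.3333) + (0.8333)·(1.3333) + (0.8333)·(-3.6667) + (-2.1667)·(3.3333) + (-0.1667)·(-1.6667) + (-0.1667)·(-0.6667)) / 5 = -7.6667/5 = -1.5333
  S[X_3,X_3] = ((1.3333)·(1.3333) + (1.3333)·(1.3333) + (-3.6667)·(-3.6667) + (3.3333)·(3.3333) + (-1.6667)·(-1.6667) + (-0.6667)·(-0.6667)) / 5 = 31.3333/5 = 6.2667

S is symmetric (S[j,i] = S[i,j]). Assembling:

S = [[4.2667, 1.6667, 0.6667],
 [1.6667, 1.3667, -1.5333],
 [0.6667, -1.5333, 6.2667]]


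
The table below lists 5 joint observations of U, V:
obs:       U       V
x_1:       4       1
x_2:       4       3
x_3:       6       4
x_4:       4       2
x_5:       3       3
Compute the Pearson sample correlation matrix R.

Step 1 — column means:
  mean(U) = (4 + 4 + 6 + 4 + 3) / 5 = 21/5 = 4.2
  mean(V) = (1 + 3 + 4 + 2 + 3) / 5 = 13/5 = 2.6

Step 2 — sample variances and covariances s[i,j] = (1/(n-1)) · Σ_k (x_{k,i} - mean_i) · (x_{k,j} - mean_j), with n-1 = 4:
  s[U,U] = ((-0.2)·(-0.2) + (-0.2)·(-0.2) + (1.8)·(1.8) + (-0.2)·(-0.2) + (-1.2)·(-1.2)) / 4 = 4.8/4 = 1.2
  s[U,V] = ((-0.2)·(-1.6) + (-0.2)·(0.4) + (1.8)·(1.4) + (-0.2)·(-0.6) + (-1.2)·(0.4)) / 4 = 2.4/4 = 0.6
  s[V,V] = ((-1.6)·(-1.6) + (0.4)·(0.4) + (1.4)·(1.4) + (-0.6)·(-0.6) + (0.4)·(0.4)) / 4 = 5.2/4 = 1.3
  Sample standard deviations s_i = √(s[i,i]):
  s(U) = √(1.2) = 1.0954
  s(V) = √(1.3) = 1.1402

Step 3 — r_{ij} = s_{ij} / (s_i · s_j):
  r[U,U] = 1 (diagonal).
  r[U,V] = 0.6 / (1.0954 · 1.1402) = 0.6 / 1.249 = 0.4804
  r[V,V] = 1 (diagonal).

R is symmetric with unit diagonal. Assembling:

R = [[1, 0.4804],
 [0.4804, 1]]


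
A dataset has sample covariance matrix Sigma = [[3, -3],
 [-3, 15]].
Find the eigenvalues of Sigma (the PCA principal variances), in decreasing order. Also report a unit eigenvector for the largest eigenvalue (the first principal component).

Step 1 — characteristic polynomial of 2×2 Sigma:
  det(Sigma - λI) = λ² - trace · λ + det = 0.
  trace = 3 + 15 = 18, det = 3·15 - (-3)² = 36.
Step 2 — discriminant:
  Δ = trace² - 4·det = 324 - 144 = 180.
Step 3 — eigenvalues:
  λ = (trace ± √Δ)/2 = (18 ± 13.4164)/2,
  λ_1 = 15.7082,  λ_2 = 2.2918.

Step 4 — unit eigenvector for λ_1: solve (Sigma - λ_1 I)v = 0. First row:
  (3 - 15.7082)·v_x + (-3)·v_y = 0, i.e. (-12.7082)·v_x + (-3)·v_y = 0,
  so v ∝ (b, λ_1 - a) = (-3, 12.7082); multiply by -1 so the first entry is positive: u = (3, -12.7082).
  ||u|| = √((3)² + (-12.7082)²) = √(170.4984) ≈ 13.0575,
  v_1 = u/||u|| ≈ (0.2298, -0.9732) (||v_1|| = 1).

λ_1 = 15.7082,  λ_2 = 2.2918;  v_1 ≈ (0.2298, -0.9732)


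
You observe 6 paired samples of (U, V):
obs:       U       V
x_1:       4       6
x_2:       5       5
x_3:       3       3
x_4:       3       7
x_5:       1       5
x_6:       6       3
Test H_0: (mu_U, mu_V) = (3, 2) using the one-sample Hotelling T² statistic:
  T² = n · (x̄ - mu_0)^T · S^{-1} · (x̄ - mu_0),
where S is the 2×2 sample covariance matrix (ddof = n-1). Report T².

Step 1 — sample mean vector:
  mean(U) = (4 + 5 + 3 + 3 + 1 + 6) / 6 = 22/6 = 3.6667
  mean(V) = (6 + 5 + 3 + 7 + 5 + 3) / 6 = 29/6 = 4.8333
  x̄ = (3.6667, 4.8333),  deviation x̄ - mu_0 = (3.6667, 4.8333) - (3, 2) = (0.6667, 2.8333).

Step 2 — sample covariance matrix, S[i,j] = (1/(n-1)) · Σ_k (x_{k,i} - mean_i) · (x_{k,j} - mean_j), divisor n-1 = 5:
  S[U,U] = ((0.3333)·(0.3333) + (1.3333)·(1.3333) + (-0.6667)·(-0.6667) + (-0.6667)·(-0.6667) + (-2.6667)·(-2.6667) + (2.3333)·(2.3333)) / 5 = 15.3333/5 = 3.0667
  S[U,V] = ((0.3333)·(1.1667) + (1.3333)·(0.1667) + (-0.6667)·(-1.8333) + (-0.6667)·(2.1667) + (-2.6667)·(0.1667) + (2.3333)·(-1.8333)) / 5 = -4.3333/5 = -0.8667
  S[V,V] = ((1.1667)·(1.1667) + (0.1667)·(0.1667) + (-1.8333)·(-1.8333) + (2.1667)·(2.1667) + (0.1667)·(0.1667) + (-1.8333)·(-1.8333)) / 5 = 12.8333/5 = 2.5667
  S = [[3.0667, -0.8667],
 [-0.8667, 2.5667]].

Step 3 — invert S. det(S) = 3.0667·2.5667 - (-0.8667)² = 7.12.
  S^{-1} = (1/det) · [[d, -b], [-b, a]] = [[0.3605, 0.1217],
 [0.1217, 0.4307]].

Step 4 — quadratic form (x̄ - mu_0)^T · S^{-1} · (x̄ - mu_0):
  S^{-1} · (x̄ - mu_0) = (0.5852, 1.3015),
  (x̄ - mu_0)^T · [...] = (0.6667)·(0.5852) + (2.8333)·(1.3015) = 4.0777.

Step 5 — scale by n: T² = 6 · 4.0777 = 24.4663.

T² ≈ 24.4663


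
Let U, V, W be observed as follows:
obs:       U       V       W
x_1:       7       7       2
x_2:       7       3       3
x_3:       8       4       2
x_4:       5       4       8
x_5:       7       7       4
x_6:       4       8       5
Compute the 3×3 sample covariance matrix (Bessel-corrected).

Step 1 — column means:
  mean(U) = (7 + 7 + 8 + 5 + 7 + 4) / 6 = 38/6 = 6.3333
  mean(V) = (7 + 3 + 4 + 4 + 7 + 8) / 6 = 33/6 = 5.5
  mean(W) = (2 + 3 + 2 + 8 + 4 + 5) / 6 = 24/6 = 4

Step 2 — sample covariance S[i,j] = (1/(n-1)) · Σ_k (x_{k,i} - mean_i) · (x_{k,j} - mean_j), with n-1 = 5.
  S[U,U] = ((0.6667)·(0.6667) + (0.6667)·(0.6667) + (1.6667)·(1.6667) + (-1.3333)·(-1.3333) + (0.6667)·(0.6667) + (-2.3333)·(-2.3333)) / 5 = 11.3333/5 = 2.2667
  S[U,V] = ((0.6667)·(1.5) + (0.6667)·(-2.5) + (1.6667)·(-1.5) + (-1.3333)·(-1.5) + (0.6667)·(1.5) + (-2.3333)·(2.5)) / 5 = -6/5 = -1.2
  S[U,W] = ((0.6667)·(-2) + (0.6667)·(-1) + (1.6667)·(-2) + (-1.3333)·(4) + (0.6667)·(0) + (-2.3333)·(1)) / 5 = -13/5 = -2.6
  S[V,V] = ((1.5)·(1.5) + (-2.5)·(-2.5) + (-1.5)·(-1.5) + (-1.5)·(-1.5) + (1.5)·(1.5) + (2.5)·(2.5)) / 5 = 21.5/5 = 4.3
  S[V,W] = ((1.5)·(-2) + (-2.5)·(-1) + (-1.5)·(-2) + (-1.5)·(4) + (1.5)·(0) + (2.5)·(1)) / 5 = -1/5 = -0.2
  S[W,W] = ((-2)·(-2) + (-1)·(-1) + (-2)·(-2) + (4)·(4) + (0)·(0) + (1)·(1)) / 5 = 26/5 = 5.2

S is symmetric (S[j,i] = S[i,j]). Assembling:

S = [[2.2667, -1.2, -2.6],
 [-1.2, 4.3, -0.2],
 [-2.6, -0.2, 5.2]]


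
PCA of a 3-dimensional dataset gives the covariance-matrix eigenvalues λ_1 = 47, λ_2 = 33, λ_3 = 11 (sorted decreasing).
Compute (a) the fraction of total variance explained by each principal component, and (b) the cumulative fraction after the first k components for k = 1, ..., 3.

Step 1 — total variance = trace(Sigma) = Σ λ_i = 47 + 33 + 11 = 91.

Step 2 — fraction explained by component i = λ_i / Σ λ:
  PC1: 47/91 = 0.5165
  PC2: 33/91 = 0.3626
  PC3: 11/91 = 0.1209

Step 3 — cumulative fraction after k components = (λ_1 + ... + λ_k) / Σ λ:
  k = 1: 47/91 = 0.5165
  k = 2: (47 + 33)/91 = 80/91 = 0.8791
  k = 3: (47 + 33 + 11)/91 = 91/91 = 1

Summary (fraction, with percent):

explained: PC1 0.5165 (51.65%), PC2 0.3626 (36.26%), PC3 0.1209 (12.09%);  cumulative: 0.5165, 0.8791, 1


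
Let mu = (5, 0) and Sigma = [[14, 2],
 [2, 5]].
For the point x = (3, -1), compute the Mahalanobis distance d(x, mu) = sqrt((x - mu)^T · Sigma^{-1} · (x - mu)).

Step 1 — centre the observation: (x - mu) = (-2, -1).

Step 2 — invert Sigma. det(Sigma) = 14·5 - (2)² = 66.
  Sigma^{-1} = (1/det) · [[d, -b], [-b, a]] = [[0.0758, -0.0303],
 [-0.0303, 0.2121]].

Step 3 — form the quadratic (x - mu)^T · Sigma^{-1} · (x - mu):
  Sigma^{-1} · (x - mu) = (-0.1212, -0.1515).
  (x - mu)^T · [Sigma^{-1} · (x - mu)] = (-2)·(-0.1212) + (-1)·(-0.1515) = 0.3939.

Step 4 — take square root: d = √(0.3939) ≈ 0.6276.

d(x, mu) = √(0.3939) ≈ 0.6276


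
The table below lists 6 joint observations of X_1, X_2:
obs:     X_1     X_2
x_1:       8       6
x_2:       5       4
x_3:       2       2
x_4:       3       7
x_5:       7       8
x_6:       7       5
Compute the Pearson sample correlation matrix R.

Step 1 — column means:
  mean(X_1) = (8 + 5 + 2 + 3 + 7 + 7) / 6 = 32/6 = 5.3333
  mean(X_2) = (6 + 4 + 2 + 7 + 8 + 5) / 6 = 32/6 = 5.3333

Step 2 — sample variances and covariances s[i,j] = (1/(n-1)) · Σ_k (x_{k,i} - mean_i) · (x_{k,j} - mean_j), with n-1 = 5:
  s[X_1,X_1] = ((2.6667)·(2.6667) + (-0.3333)·(-0.3333) + (-3.3333)·(-3.3333) + (-2.3333)·(-2.3333) + (1.6667)·(1.6667) + (1.6667)·(1.6667)) / 5 = 29.3333/5 = 5.8667
  s[X_1,X_2] = ((2.6667)·(0.6667) + (-0.3333)·(-1.3333) + (-3.3333)·(-3.3333) + (-2.3333)·(1.6667) + (1.6667)·(2.6667) + (1.6667)·(-0.3333)) / 5 = 13.3333/5 = 2.6667
  s[X_2,X_2] = ((0.6667)·(0.6667) + (-1.3333)·(-1.3333) + (-3.3333)·(-3.3333) + (1.6667)·(1.6667) + (2.6667)·(2.6667) + (-0.3333)·(-0.3333)) / 5 = 23.3333/5 = 4.6667
  Sample standard deviations s_i = √(s[i,i]):
  s(X_1) = √(5.8667) = 2.4221
  s(X_2) = √(4.6667) = 2.1602

Step 3 — r_{ij} = s_{ij} / (s_i · s_j):
  r[X_1,X_1] = 1 (diagonal).
  r[X_1,X_2] = 2.6667 / (2.4221 · 2.1602) = 2.6667 / 5.2324 = 0.5096
  r[X_2,X_2] = 1 (diagonal).

R is symmetric with unit diagonal. Assembling:

R = [[1, 0.5096],
 [0.5096, 1]]


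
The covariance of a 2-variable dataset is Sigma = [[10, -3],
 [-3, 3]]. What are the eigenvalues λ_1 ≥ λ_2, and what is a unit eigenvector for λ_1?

Step 1 — characteristic polynomial of 2×2 Sigma:
  det(Sigma - λI) = λ² - trace · λ + det = 0.
  trace = 10 + 3 = 13, det = 10·3 - (-3)² = 21.
Step 2 — discriminant:
  Δ = trace² - 4·det = 169 - 84 = 85.
Step 3 — eigenvalues:
  λ = (trace ± √Δ)/2 = (13 ± 9.2195)/2,
  λ_1 = 11.1098,  λ_2 = 1.8902.

Step 4 — unit eigenvector for λ_1: solve (Sigma - λ_1 I)v = 0. First row:
  (10 - 11.1098)·v_x + (-3)·v_y = 0, i.e. (-1.1098)·v_x + (-3)·v_y = 0,
  so v ∝ (b, λ_1 - a) = (-3, 1.1098); multiply by -1 so the first entry is positive: u = (3, -1.1098).
  ||u|| = √((3)² + (-1.1098)²) = √(10.2316) ≈ 3.1987,
  v_1 = u/||u|| ≈ (0.9379, -0.3469) (||v_1|| = 1).

λ_1 = 11.1098,  λ_2 = 1.8902;  v_1 ≈ (0.9379, -0.3469)


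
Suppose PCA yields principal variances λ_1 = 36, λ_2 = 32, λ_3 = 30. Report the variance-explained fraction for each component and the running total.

Step 1 — total variance = trace(Sigma) = Σ λ_i = 36 + 32 + 30 = 98.

Step 2 — fraction explained by component i = λ_i / Σ λ:
  PC1: 36/98 = 0.3673
  PC2: 32/98 = 0.3265
  PC3: 30/98 = 0.3061

Step 3 — cumulative fraction after k components = (λ_1 + ... + λ_k) / Σ λ:
  k = 1: 36/98 = 0.3673
  k = 2: (36 + 32)/98 = 68/98 = 0.6939
  k = 3: (36 + 32 + 30)/98 = 98/98 = 1

Summary (fraction, with percent):

explained: PC1 0.3673 (36.73%), PC2 0.3265 (32.65%), PC3 0.3061 (30.61%);  cumulative: 0.3673, 0.6939, 1


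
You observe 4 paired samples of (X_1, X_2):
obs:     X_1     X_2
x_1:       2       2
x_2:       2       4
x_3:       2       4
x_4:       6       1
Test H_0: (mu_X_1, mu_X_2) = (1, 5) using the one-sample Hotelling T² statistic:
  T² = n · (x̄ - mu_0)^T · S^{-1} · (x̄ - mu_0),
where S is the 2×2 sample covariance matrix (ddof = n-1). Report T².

Step 1 — sample mean vector:
  mean(X_1) = (2 + 2 + 2 + 6) / 4 = 12/4 = 3
  mean(X_2) = (2 + 4 + 4 + 1) / 4 = 11/4 = 2.75
  x̄ = (3, 2.75),  deviation x̄ - mu_0 = (3, 2.75) - (1, 5) = (2, -2.25).

Step 2 — sample covariance matrix, S[i,j] = (1/(n-1)) · Σ_k (x_{k,i} - mean_i) · (x_{k,j} - mean_j), divisor n-1 = 3:
  S[X_1,X_1] = ((-1)·(-1) + (-1)·(-1) + (-1)·(-1) + (3)·(3)) / 3 = 12/3 = 4
  S[X_1,X_2] = ((-1)·(-0.75) + (-1)·(1.25) + (-1)·(1.25) + (3)·(-1.75)) / 3 = -7/3 = -2.3333
  S[X_2,X_2] = ((-0.75)·(-0.75) + (1.25)·(1.25) + (1.25)·(1.25) + (-1.75)·(-1.75)) / 3 = 6.75/3 = 2.25
  S = [[4, -2.3333],
 [-2.3333, 2.25]].

Step 3 — invert S. det(S) = 4·2.25 - (-2.3333)² = 3.5556.
  S^{-1} = (1/det) · [[d, -b], [-b, a]] = [[0.6328, 0.6562],
 [0.6562, 1.125]].

Step 4 — quadratic form (x̄ - mu_0)^T · S^{-1} · (x̄ - mu_0):
  S^{-1} · (x̄ - mu_0) = (-0.2109, -1.2187),
  (x̄ - mu_0)^T · [...] = (2)·(-0.2109) + (-2.25)·(-1.2187) = 2.3203.

Step 5 — scale by n: T² = 4 · 2.3203 = 9.2812.

T² ≈ 9.2812


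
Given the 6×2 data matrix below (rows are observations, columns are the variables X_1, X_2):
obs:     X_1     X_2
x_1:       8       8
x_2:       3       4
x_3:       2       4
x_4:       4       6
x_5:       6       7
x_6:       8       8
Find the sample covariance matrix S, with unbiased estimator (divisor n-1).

Step 1 — column means:
  mean(X_1) = (8 + 3 + 2 + 4 + 6 + 8) / 6 = 31/6 = 5.1667
  mean(X_2) = (8 + 4 + 4 + 6 + 7 + 8) / 6 = 37/6 = 6.1667

Step 2 — sample covariance S[i,j] = (1/(n-1)) · Σ_k (x_{k,i} - mean_i) · (x_{k,j} - mean_j), with n-1 = 5.
  S[X_1,X_1] = ((2.8333)·(2.8333) + (-2.1667)·(-2.1667) + (-3.1667)·(-3.1667) + (-1.1667)·(-1.1667) + (0.8333)·(0.8333) + (2.8333)·(2.8333)) / 5 = 32.8333/5 = 6.5667
  S[X_1,X_2] = ((2.8333)·(1.8333) + (-2.1667)·(-2.1667) + (-3.1667)·(-2.1667) + (-1.1667)·(-0.1667) + (0.8333)·(0.8333) + (2.8333)·(1.8333)) / 5 = 22.8333/5 = 4.5667
  S[X_2,X_2] = ((1.8333)·(1.8333) + (-2.1667)·(-2.1667) + (-2.1667)·(-2.1667) + (-0.1667)·(-0.1667) + (0.8333)·(0.8333) + (1.8333)·(1.8333)) / 5 = 16.8333/5 = 3.3667

S is symmetric (S[j,i] = S[i,j]). Assembling:

S = [[6.5667, 4.5667],
 [4.5667, 3.3667]]


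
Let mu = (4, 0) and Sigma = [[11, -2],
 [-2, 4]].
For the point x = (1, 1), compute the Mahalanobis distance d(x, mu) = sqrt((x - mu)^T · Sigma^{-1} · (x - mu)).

Step 1 — centre the observation: (x - mu) = (-3, 1).

Step 2 — invert Sigma. det(Sigma) = 11·4 - (-2)² = 40.
  Sigma^{-1} = (1/det) · [[d, -b], [-b, a]] = [[0.1, 0.05],
 [0.05, 0.275]].

Step 3 — form the quadratic (x - mu)^T · Sigma^{-1} · (x - mu):
  Sigma^{-1} · (x - mu) = (-0.25, 0.125).
  (x - mu)^T · [Sigma^{-1} · (x - mu)] = (-3)·(-0.25) + (1)·(0.125) = 0.875.

Step 4 — take square root: d = √(0.875) ≈ 0.9354.

d(x, mu) = √(0.875) ≈ 0.9354


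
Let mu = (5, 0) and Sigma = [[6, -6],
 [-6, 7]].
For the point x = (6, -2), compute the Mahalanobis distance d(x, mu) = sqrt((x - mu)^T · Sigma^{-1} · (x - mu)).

Step 1 — centre the observation: (x - mu) = (1, -2).

Step 2 — invert Sigma. det(Sigma) = 6·7 - (-6)² = 6.
  Sigma^{-1} = (1/det) · [[d, -b], [-b, a]] = [[1.1667, 1],
 [1, 1]].

Step 3 — form the quadratic (x - mu)^T · Sigma^{-1} · (x - mu):
  Sigma^{-1} · (x - mu) = (-0.8333, -1).
  (x - mu)^T · [Sigma^{-1} · (x - mu)] = (1)·(-0.8333) + (-2)·(-1) = 1.1667.

Step 4 — take square root: d = √(1.1667) ≈ 1.0801.

d(x, mu) = √(1.1667) ≈ 1.0801


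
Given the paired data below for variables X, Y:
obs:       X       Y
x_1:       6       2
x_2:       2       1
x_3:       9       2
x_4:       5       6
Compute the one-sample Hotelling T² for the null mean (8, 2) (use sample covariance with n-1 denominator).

Step 1 — sample mean vector:
  mean(X) = (6 + 2 + 9 + 5) / 4 = 22/4 = 5.5
  mean(Y) = (2 + 1 + 2 + 6) / 4 = 11/4 = 2.75
  x̄ = (5.5, 2.75),  deviation x̄ - mu_0 = (5.5, 2.75) - (8, 2) = (-2.5, 0.75).

Step 2 — sample covariance matrix, S[i,j] = (1/(n-1)) · Σ_k (x_{k,i} - mean_i) · (x_{k,j} - mean_j), divisor n-1 = 3:
  S[X,X] = ((0.5)·(0.5) + (-3.5)·(-3.5) + (3.5)·(3.5) + (-0.5)·(-0.5)) / 3 = 25/3 = 8.3333
  S[X,Y] = ((0.5)·(-0.75) + (-3.5)·(-1.75) + (3.5)·(-0.75) + (-0.5)·(3.25)) / 3 = 1.5/3 = 0.5
  S[Y,Y] = ((-0.75)·(-0.75) + (-1.75)·(-1.75) + (-0.75)·(-0.75) + (3.25)·(3.25)) / 3 = 14.75/3 = 4.9167
  S = [[8.3333, 0.5],
 [0.5, 4.9167]].

Step 3 — invert S. det(S) = 8.3333·4.9167 - (0.5)² = 40.7222.
  S^{-1} = (1/det) · [[d, -b], [-b, a]] = [[0.1207, -0.0123],
 [-0.0123, 0.2046]].

Step 4 — quadratic form (x̄ - mu_0)^T · S^{-1} · (x̄ - mu_0):
  S^{-1} · (x̄ - mu_0) = (-0.3111, 0.1842),
  (x̄ - mu_0)^T · [...] = (-2.5)·(-0.3111) + (0.75)·(0.1842) = 0.9158.

Step 5 — scale by n: T² = 4 · 0.9158 = 3.663.

T² ≈ 3.663


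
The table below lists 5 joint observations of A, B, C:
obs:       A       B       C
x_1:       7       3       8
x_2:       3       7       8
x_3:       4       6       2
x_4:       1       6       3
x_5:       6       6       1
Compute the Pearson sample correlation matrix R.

Step 1 — column means:
  mean(A) = (7 + 3 + 4 + 1 + 6) / 5 = 21/5 = 4.2
  mean(B) = (3 + 7 + 6 + 6 + 6) / 5 = 28/5 = 5.6
  mean(C) = (8 + 8 + 2 + 3 + 1) / 5 = 22/5 = 4.4

Step 2 — sample variances and covariances s[i,j] = (1/(n-1)) · Σ_k (x_{k,i} - mean_i) · (x_{k,j} - mean_j), with n-1 = 4:
  s[A,A] = ((2.8)·(2.8) + (-1.2)·(-1.2) + (-0.2)·(-0.2) + (-3.2)·(-3.2) + (1.8)·(1.8)) / 4 = 22.8/4 = 5.7
  s[A,B] = ((2.8)·(-2.6) + (-1.2)·(1.4) + (-0.2)·(0.4) + (-3.2)·(0.4) + (1.8)·(0.4)) / 4 = -9.6/4 = -2.4
  s[A,C] = ((2.8)·(3.6) + (-1.2)·(3.6) + (-0.2)·(-2.4) + (-3.2)·(-1.4) + (1.8)·(-3.4)) / 4 = 4.6/4 = 1.15
  s[B,B] = ((-2.6)·(-2.6) + (1.4)·(1.4) + (0.4)·(0.4) + (0.4)·(0.4) + (0.4)·(0.4)) / 4 = 9.2/4 = 2.3
  s[B,C] = ((-2.6)·(3.6) + (1.4)·(3.6) + (0.4)·(-2.4) + (0.4)·(-1.4) + (0.4)·(-3.4)) / 4 = -7.2/4 = -1.8
  s[C,C] = ((3.6)·(3.6) + (3.6)·(3.6) + (-2.4)·(-2.4) + (-1.4)·(-1.4) + (-3.4)·(-3.4)) / 4 = 45.2/4 = 11.3
  Sample standard deviations s_i = √(s[i,i]):
  s(A) = √(5.7) = 2.3875
  s(B) = √(2.3) = 1.5166
  s(C) = √(11.3) = 3.3615

Step 3 — r_{ij} = s_{ij} / (s_i · s_j):
  r[A,A] = 1 (diagonal).
  r[A,B] = -2.4 / (2.3875 · 1.5166) = -2.4 / 3.6208 = -0.6628
  r[A,C] = 1.15 / (2.3875 · 3.3615) = 1.15 / 8.0256 = 0.1433
  r[B,B] = 1 (diagonal).
  r[B,C] = -1.8 / (1.5166 · 3.3615) = -1.8 / 5.098 = -0.3531
  r[C,C] = 1 (diagonal).

R is symmetric with unit diagonal. Assembling:

R = [[1, -0.6628, 0.1433],
 [-0.6628, 1, -0.3531],
 [0.1433, -0.3531, 1]]


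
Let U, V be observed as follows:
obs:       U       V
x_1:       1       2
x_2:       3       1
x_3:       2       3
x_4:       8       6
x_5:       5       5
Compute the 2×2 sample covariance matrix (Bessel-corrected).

Step 1 — column means:
  mean(U) = (1 + 3 + 2 + 8 + 5) / 5 = 19/5 = 3.8
  mean(V) = (2 + 1 + 3 + 6 + 5) / 5 = 17/5 = 3.4

Step 2 — sample covariance S[i,j] = (1/(n-1)) · Σ_k (x_{k,i} - mean_i) · (x_{k,j} - mean_j), with n-1 = 4.
  S[U,U] = ((-2.8)·(-2.8) + (-0.8)·(-0.8) + (-1.8)·(-1.8) + (4.2)·(4.2) + (1.2)·(1.2)) / 4 = 30.8/4 = 7.7
  S[U,V] = ((-2.8)·(-1.4) + (-0.8)·(-2.4) + (-1.8)·(-0.4) + (4.2)·(2.6) + (1.2)·(1.6)) / 4 = 19.4/4 = 4.85
  S[V,V] = ((-1.4)·(-1.4) + (-2.4)·(-2.4) + (-0.4)·(-0.4) + (2.6)·(2.6) + (1.6)·(1.6)) / 4 = 17.2/4 = 4.3

S is symmetric (S[j,i] = S[i,j]). Assembling:

S = [[7.7, 4.85],
 [4.85, 4.3]]


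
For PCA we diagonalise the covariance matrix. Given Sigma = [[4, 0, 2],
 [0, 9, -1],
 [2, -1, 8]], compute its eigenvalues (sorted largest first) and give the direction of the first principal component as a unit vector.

Step 1 — characteristic polynomial p(λ) = det(λI - Sigma) = λ³ - tr·λ² + c_1·λ - det, where tr = trace, c_1 = sum of the principal 2×2 minors, det = det(Sigma):
  tr = 4 + 9 + 8 = 21,
  c_1 = (4·9 - (0)²) + (4·8 - (2)²) + (9·8 - (-1)²) = 36 + 28 + 71 = 135,
  det = 4·(9·8 - (-1)²) - (0)·((0)·8 - (-1)·(2)) + (2)·((0)·(-1) - 9·(2)) = 4·(71) - (0)·(2) + (2)·(-18) = 248.
  So p(λ) = λ³ - 21λ² + 135λ - 248.
Step 2 — look for an integer root (rational root theorem: any rational root is an integer divisor of 248). Testing λ = 8:
  p(8) = 512 - 1344 + 1080 - 248 = 0  ✓
  Dividing out (λ - 8): p(λ) = (λ - 8)(λ² - 13λ + 31).
Step 3 — remaining eigenvalues from the quadratic λ² - 13λ + 31 = 0:
  Δ = 13² - 4·31 = 169 - 124 = 45,  λ = (13 ± √45)/2 = (13 ± 6.7082)/2 ≈ 9.8541 or 3.1459.
  Sorted: λ_1 = 9.8541,  λ_2 = 8,  λ_3 = 3.1459  (check: sum = 21 = tr ✓).

Step 4 — unit eigenvector for λ_1 ≈ 9.8541: v spans the null space of (Sigma - λ_1 I), whose rows are
  r_1 = (-5.8541, 0, 2),  r_2 = (0, -0.8541, -1),  r_3 = (2, -1, -1.8541).
  v is orthogonal to every row, so take v ∝ r_1 × r_2 = ((0)·(-1) - (2)·(-0.8541), (2)·(0) - (-5.8541)·(-1), (-5.8541)·(-0.8541) - (0)·(0)) ≈ (1.7082, -5.8541, 5).
  Let u = (1.7082, -5.8541, 5).
  ||u|| = √((1.7082)² + (-5.8541)² + (5)²) = √(62.1885) ≈ 7.886,  v_1 = u/||u|| ≈ (0.2166, -0.7423, 0.634) (||v_1|| = 1).

λ_1 = 9.8541,  λ_2 = 8,  λ_3 = 3.1459;  v_1 ≈ (0.2166, -0.7423, 0.634)


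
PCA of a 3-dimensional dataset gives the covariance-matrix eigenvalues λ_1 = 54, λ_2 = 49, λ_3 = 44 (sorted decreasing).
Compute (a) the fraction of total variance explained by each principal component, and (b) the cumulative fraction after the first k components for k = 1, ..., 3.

Step 1 — total variance = trace(Sigma) = Σ λ_i = 54 + 49 + 44 = 147.

Step 2 — fraction explained by component i = λ_i / Σ λ:
  PC1: 54/147 = 0.3673
  PC2: 49/147 = 0.3333
  PC3: 44/147 = 0.2993

Step 3 — cumulative fraction after k components = (λ_1 + ... + λ_k) / Σ λ:
  k = 1: 54/147 = 0.3673
  k = 2: (54 + 49)/147 = 103/147 = 0.7007
  k = 3: (54 + 49 + 44)/147 = 147/147 = 1

Summary (fraction, with percent):

explained: PC1 0.3673 (36.73%), PC2 0.3333 (33.33%), PC3 0.2993 (29.93%);  cumulative: 0.3673, 0.7007, 1


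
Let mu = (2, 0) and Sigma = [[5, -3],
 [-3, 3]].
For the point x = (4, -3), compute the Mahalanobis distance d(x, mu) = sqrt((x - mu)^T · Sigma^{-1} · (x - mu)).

Step 1 — centre the observation: (x - mu) = (2, -3).

Step 2 — invert Sigma. det(Sigma) = 5·3 - (-3)² = 6.
  Sigma^{-1} = (1/det) · [[d, -b], [-b, a]] = [[0.5, 0.5],
 [0.5, 0.8333]].

Step 3 — form the quadratic (x - mu)^T · Sigma^{-1} · (x - mu):
  Sigma^{-1} · (x - mu) = (-0.5, -1.5).
  (x - mu)^T · [Sigma^{-1} · (x - mu)] = (2)·(-0.5) + (-3)·(-1.5) = 3.5.

Step 4 — take square root: d = √(3.5) ≈ 1.8708.

d(x, mu) = √(3.5) ≈ 1.8708


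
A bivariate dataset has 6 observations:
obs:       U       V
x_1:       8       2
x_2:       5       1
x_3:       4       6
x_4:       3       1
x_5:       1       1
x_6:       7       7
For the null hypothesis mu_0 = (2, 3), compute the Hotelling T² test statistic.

Step 1 — sample mean vector:
  mean(U) = (8 + 5 + 4 + 3 + 1 + 7) / 6 = 28/6 = 4.6667
  mean(V) = (2 + 1 + 6 + 1 + 1 + 7) / 6 = 18/6 = 3
  x̄ = (4.6667, 3),  deviation x̄ - mu_0 = (4.6667, 3) - (2, 3) = (2.6667, 0).

Step 2 — sample covariance matrix, S[i,j] = (1/(n-1)) · Σ_k (x_{k,i} - mean_i) · (x_{k,j} - mean_j), divisor n-1 = 5:
  S[U,U] = ((3.3333)·(3.3333) + (0.3333)·(0.3333) + (-0.6667)·(-0.6667) + (-1.6667)·(-1.6667) + (-3.6667)·(-3.6667) + (2.3333)·(2.3333)) / 5 = 33.3333/5 = 6.6667
  S[U,V] = ((3.3333)·(-1) + (0.3333)·(-2) + (-0.6667)·(3) + (-1.6667)·(-2) + (-3.6667)·(-2) + (2.3333)·(4)) / 5 = 14/5 = 2.8
  S[V,V] = ((-1)·(-1) + (-2)·(-2) + (3)·(3) + (-2)·(-2) + (-2)·(-2) + (4)·(4)) / 5 = 38/5 = 7.6
  S = [[6.6667, 2.8],
 [2.8, 7.6]].

Step 3 — invert S. det(S) = 6.6667·7.6 - (2.8)² = 42.8267.
  S^{-1} = (1/det) · [[d, -b], [-b, a]] = [[0.1775, -0.0654],
 [-0.0654, 0.1557]].

Step 4 — quadratic form (x̄ - mu_0)^T · S^{-1} · (x̄ - mu_0):
  S^{-1} · (x̄ - mu_0) = (0.4732, -0.1743),
  (x̄ - mu_0)^T · [...] = (2.6667)·(0.4732) + (0)·(-0.1743) = 1.2619.

Step 5 — scale by n: T² = 6 · 1.2619 = 7.5716.

T² ≈ 7.5716


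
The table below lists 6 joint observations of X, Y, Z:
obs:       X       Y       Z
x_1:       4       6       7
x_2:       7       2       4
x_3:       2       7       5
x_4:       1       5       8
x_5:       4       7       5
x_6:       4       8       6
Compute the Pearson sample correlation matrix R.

Step 1 — column means:
  mean(X) = (4 + 7 + 2 + 1 + 4 + 4) / 6 = 22/6 = 3.6667
  mean(Y) = (6 + 2 + 7 + 5 + 7 + 8) / 6 = 35/6 = 5.8333
  mean(Z) = (7 + 4 + 5 + 8 + 5 + 6) / 6 = 35/6 = 5.8333

Step 2 — sample variances and covariances s[i,j] = (1/(n-1)) · Σ_k (x_{k,i} - mean_i) · (x_{k,j} - mean_j), with n-1 = 5:
  s[X,X] = ((0.3333)·(0.3333) + (3.3333)·(3.3333) + (-1.6667)·(-1.6667) + (-2.6667)·(-2.6667) + (0.3333)·(0.3333) + (0.3333)·(0.3333)) / 5 = 21.3333/5 = 4.2667
  s[X,Y] = ((0.3333)·(0.1667) + (3.3333)·(-3.8333) + (-1.6667)·(1.1667) + (-2.6667)·(-0.8333) + (0.3333)·(1.1667) + (0.3333)·(2.1667)) / 5 = -11.3333/5 = -2.2667
  s[X,Z] = ((0.3333)·(1.1667) + (3.3333)·(-1.8333) + (-1.6667)·(-0.8333) + (-2.6667)·(2.1667) + (0.3333)·(-0.8333) + (0.3333)·(0.1667)) / 5 = -10.3333/5 = -2.0667
  s[Y,Y] = ((0.1667)·(0.1667) + (-3.8333)·(-3.8333) + (1.1667)·(1.1667) + (-0.8333)·(-0.8333) + (1.1667)·(1.1667) + (2.1667)·(2.1667)) / 5 = 22.8333/5 = 4.5667
  s[Y,Z] = ((0.1667)·(1.1667) + (-3.8333)·(-1.8333) + (1.1667)·(-0.8333) + (-0.8333)·(2.1667) + (1.1667)·(-0.8333) + (2.1667)·(0.1667)) / 5 = 3.8333/5 = 0.7667
  s[Z,Z] = ((1.1667)·(1.1667) + (-1.8333)·(-1.8333) + (-0.8333)·(-0.8333) + (2.1667)·(2.1667) + (-0.8333)·(-0.8333) + (0.1667)·(0.1667)) / 5 = 10.8333/5 = 2.1667
  Sample standard deviations s_i = √(s[i,i]):
  s(X) = √(4.2667) = 2.0656
  s(Y) = √(4.5667) = 2.137
  s(Z) = √(2.1667) = 1.472

Step 3 — r_{ij} = s_{ij} / (s_i · s_j):
  r[X,X] = 1 (diagonal).
  r[X,Y] = -2.2667 / (2.0656 · 2.137) = -2.2667 / 4.4141 = -0.5135
  r[X,Z] = -2.0667 / (2.0656 · 1.472) = -2.0667 / 3.0405 = -0.6797
  r[Y,Y] = 1 (diagonal).
  r[Y,Z] = 0.7667 / (2.137 · 1.472) = 0.7667 / 3.1455 = 0.2437
  r[Z,Z] = 1 (diagonal).

R is symmetric with unit diagonal. Assembling:

R = [[1, -0.5135, -0.6797],
 [-0.5135, 1, 0.2437],
 [-0.6797, 0.2437, 1]]


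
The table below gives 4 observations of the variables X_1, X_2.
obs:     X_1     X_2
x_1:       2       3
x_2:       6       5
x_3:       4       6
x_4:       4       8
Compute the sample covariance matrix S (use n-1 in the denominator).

Step 1 — column means:
  mean(X_1) = (2 + 6 + 4 + 4) / 4 = 16/4 = 4
  mean(X_2) = (3 + 5 + 6 + 8) / 4 = 22/4 = 5.5

Step 2 — sample covariance S[i,j] = (1/(n-1)) · Σ_k (x_{k,i} - mean_i) · (x_{k,j} - mean_j), with n-1 = 3.
  S[X_1,X_1] = ((-2)·(-2) + (2)·(2) + (0)·(0) + (0)·(0)) / 3 = 8/3 = 2.6667
  S[X_1,X_2] = ((-2)·(-2.5) + (2)·(-0.5) + (0)·(0.5) + (0)·(2.5)) / 3 = 4/3 = 1.3333
  S[X_2,X_2] = ((-2.5)·(-2.5) + (-0.5)·(-0.5) + (0.5)·(0.5) + (2.5)·(2.5)) / 3 = 13/3 = 4.3333

S is symmetric (S[j,i] = S[i,j]). Assembling:

S = [[2.6667, 1.3333],
 [1.3333, 4.3333]]


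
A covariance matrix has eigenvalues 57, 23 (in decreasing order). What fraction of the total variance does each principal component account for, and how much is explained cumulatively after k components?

Step 1 — total variance = trace(Sigma) = Σ λ_i = 57 + 23 = 80.

Step 2 — fraction explained by component i = λ_i / Σ λ:
  PC1: 57/80 = 0.7125
  PC2: 23/80 = 0.2875

Step 3 — cumulative fraction after k components = (λ_1 + ... + λ_k) / Σ λ:
  k = 1: 57/80 = 0.7125
  k = 2: (57 + 23)/80 = 80/80 = 1

Summary (fraction, with percent):

explained: PC1 0.7125 (71.25%), PC2 0.2875 (28.75%);  cumulative: 0.7125, 1


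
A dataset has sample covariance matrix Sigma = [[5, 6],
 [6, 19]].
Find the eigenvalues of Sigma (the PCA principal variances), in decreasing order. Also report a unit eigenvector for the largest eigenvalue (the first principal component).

Step 1 — characteristic polynomial of 2×2 Sigma:
  det(Sigma - λI) = λ² - trace · λ + det = 0.
  trace = 5 + 19 = 24, det = 5·19 - (6)² = 59.
Step 2 — discriminant:
  Δ = trace² - 4·det = 576 - 236 = 340.
Step 3 — eigenvalues:
  λ = (trace ± √Δ)/2 = (24 ± 18.4391)/2,
  λ_1 = 21.2195,  λ_2 = 2.7805.

Step 4 — unit eigenvector for λ_1: solve (Sigma - λ_1 I)v = 0. First row:
  (5 - 21.2195)·v_x + (6)·v_y = 0, i.e. (-16.2195)·v_x + (6)·v_y = 0,
  so v ∝ (b, λ_1 - a) = (6, 16.2195) = u.
  ||u|| = √((6)² + (16.2195)²) = √(299.0736) ≈ 17.2937,
  v_1 = u/||u|| ≈ (0.3469, 0.9379) (||v_1|| = 1).

λ_1 = 21.2195,  λ_2 = 2.7805;  v_1 ≈ (0.3469, 0.9379)


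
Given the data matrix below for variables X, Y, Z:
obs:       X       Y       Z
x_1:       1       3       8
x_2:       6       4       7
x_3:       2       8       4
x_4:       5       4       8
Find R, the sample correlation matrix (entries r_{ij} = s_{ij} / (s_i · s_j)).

Step 1 — column means:
  mean(X) = (1 + 6 + 2 + 5) / 4 = 14/4 = 3.5
  mean(Y) = (3 + 4 + 8 + 4) / 4 = 19/4 = 4.75
  mean(Z) = (8 + 7 + 4 + 8) / 4 = 27/4 = 6.75

Step 2 — sample variances and covariances s[i,j] = (1/(n-1)) · Σ_k (x_{k,i} - mean_i) · (x_{k,j} - mean_j), with n-1 = 3:
  s[X,X] = ((-2.5)·(-2.5) + (2.5)·(2.5) + (-1.5)·(-1.5) + (1.5)·(1.5)) / 3 = 17/3 = 5.6667
  s[X,Y] = ((-2.5)·(-1.75) + (2.5)·(-0.75) + (-1.5)·(3.25) + (1.5)·(-0.75)) / 3 = -3.5/3 = -1.1667
  s[X,Z] = ((-2.5)·(1.25) + (2.5)·(0.25) + (-1.5)·(-2.75) + (1.5)·(1.25)) / 3 = 3.5/3 = 1.1667
  s[Y,Y] = ((-1.75)·(-1.75) + (-0.75)·(-0.75) + (3.25)·(3.25) + (-0.75)·(-0.75)) / 3 = 14.75/3 = 4.9167
  s[Y,Z] = ((-1.75)·(1.25) + (-0.75)·(0.25) + (3.25)·(-2.75) + (-0.75)·(1.25)) / 3 = -12.25/3 = -4.0833
  s[Z,Z] = ((1.25)·(1.25) + (0.25)·(0.25) + (-2.75)·(-2.75) + (1.25)·(1.25)) / 3 = 10.75/3 = 3.5833
  Sample standard deviations s_i = √(s[i,i]):
  s(X) = √(5.6667) = 2.3805
  s(Y) = √(4.9167) = 2.2174
  s(Z) = √(3.5833) = 1.893

Step 3 — r_{ij} = s_{ij} / (s_i · s_j):
  r[X,X] = 1 (diagonal).
  r[X,Y] = -1.1667 / (2.3805 · 2.2174) = -1.1667 / 5.2784 = -0.221
  r[X,Z] = 1.1667 / (2.3805 · 1.893) = 1.1667 / 4.5062 = 0.2589
  r[Y,Y] = 1 (diagonal).
  r[Y,Z] = -4.0833 / (2.2174 · 1.893) = -4.0833 / 4.1974 = -0.9728
  r[Z,Z] = 1 (diagonal).

R is symmetric with unit diagonal. Assembling:

R = [[1, -0.221, 0.2589],
 [-0.221, 1, -0.9728],
 [0.2589, -0.9728, 1]]


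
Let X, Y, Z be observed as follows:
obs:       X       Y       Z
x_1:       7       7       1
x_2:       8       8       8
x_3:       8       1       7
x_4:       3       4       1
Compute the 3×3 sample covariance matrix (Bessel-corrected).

Step 1 — column means:
  mean(X) = (7 + 8 + 8 + 3) / 4 = 26/4 = 6.5
  mean(Y) = (7 + 8 + 1 + 4) / 4 = 20/4 = 5
  mean(Z) = (1 + 8 + 7 + 1) / 4 = 17/4 = 4.25

Step 2 — sample covariance S[i,j] = (1/(n-1)) · Σ_k (x_{k,i} - mean_i) · (x_{k,j} - mean_j), with n-1 = 3.
  S[X,X] = ((0.5)·(0.5) + (1.5)·(1.5) + (1.5)·(1.5) + (-3.5)·(-3.5)) / 3 = 17/3 = 5.6667
  S[X,Y] = ((0.5)·(2) + (1.5)·(3) + (1.5)·(-4) + (-3.5)·(-1)) / 3 = 3/3 = 1
  S[X,Z] = ((0.5)·(-3.25) + (1.5)·(3.75) + (1.5)·(2.75) + (-3.5)·(-3.25)) / 3 = 19.5/3 = 6.5
  S[Y,Y] = ((2)·(2) + (3)·(3) + (-4)·(-4) + (-1)·(-1)) / 3 = 30/3 = 10
  S[Y,Z] = ((2)·(-3.25) + (3)·(3.75) + (-4)·(2.75) + (-1)·(-3.25)) / 3 = -3/3 = -1
  S[Z,Z] = ((-3.25)·(-3.25) + (3.75)·(3.75) + (2.75)·(2.75) + (-3.25)·(-3.25)) / 3 = 42.75/3 = 14.25

S is symmetric (S[j,i] = S[i,j]). Assembling:

S = [[5.6667, 1, 6.5],
 [1, 10, -1],
 [6.5, -1, 14.25]]


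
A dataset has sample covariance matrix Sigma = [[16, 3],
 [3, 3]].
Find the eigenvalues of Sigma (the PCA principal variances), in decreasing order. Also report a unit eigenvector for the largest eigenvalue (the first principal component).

Step 1 — characteristic polynomial of 2×2 Sigma:
  det(Sigma - λI) = λ² - trace · λ + det = 0.
  trace = 16 + 3 = 19, det = 16·3 - (3)² = 39.
Step 2 — discriminant:
  Δ = trace² - 4·det = 361 - 156 = 205.
Step 3 — eigenvalues:
  λ = (trace ± √Δ)/2 = (19 ± 14.3178)/2,
  λ_1 = 16.6589,  λ_2 = 2.3411.

Step 4 — unit eigenvector for λ_1: solve (Sigma - λ_1 I)v = 0. First row:
  (16 - 16.6589)·v_x + (3)·v_y = 0, i.e. (-0.6589)·v_x + (3)·v_y = 0,
  so v ∝ (b, λ_1 - a) = (3, 0.6589) = u.
  ||u|| = √((3)² + (0.6589)²) = √(9.4342) ≈ 3.0715,
  v_1 = u/||u|| ≈ (0.9767, 0.2145) (||v_1|| = 1).

λ_1 = 16.6589,  λ_2 = 2.3411;  v_1 ≈ (0.9767, 0.2145)


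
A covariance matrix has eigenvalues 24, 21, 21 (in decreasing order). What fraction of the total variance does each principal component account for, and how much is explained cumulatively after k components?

Step 1 — total variance = trace(Sigma) = Σ λ_i = 24 + 21 + 21 = 66.

Step 2 — fraction explained by component i = λ_i / Σ λ:
  PC1: 24/66 = 0.3636
  PC2: 21/66 = 0.3182
  PC3: 21/66 = 0.3182

Step 3 — cumulative fraction after k components = (λ_1 + ... + λ_k) / Σ λ:
  k = 1: 24/66 = 0.3636
  k = 2: (24 + 21)/66 = 45/66 = 0.6818
  k = 3: (24 + 21 + 21)/66 = 66/66 = 1

Summary (fraction, with percent):

explained: PC1 0.3636 (36.36%), PC2 0.3182 (31.82%), PC3 0.3182 (31.82%);  cumulative: 0.3636, 0.6818, 1


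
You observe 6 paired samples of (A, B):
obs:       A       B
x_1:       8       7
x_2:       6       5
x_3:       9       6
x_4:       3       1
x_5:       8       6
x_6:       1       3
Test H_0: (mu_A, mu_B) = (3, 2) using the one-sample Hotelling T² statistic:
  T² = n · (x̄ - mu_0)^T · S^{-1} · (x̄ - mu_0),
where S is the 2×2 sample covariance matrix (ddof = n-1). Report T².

Step 1 — sample mean vector:
  mean(A) = (8 + 6 + 9 + 3 + 8 + 1) / 6 = 35/6 = 5.8333
  mean(B) = (7 + 5 + 6 + 1 + 6 + 3) / 6 = 28/6 = 4.6667
  x̄ = (5.8333, 4.6667),  deviation x̄ - mu_0 = (5.8333, 4.6667) - (3, 2) = (2.8333, 2.6667).

Step 2 — sample covariance matrix, S[i,j] = (1/(n-1)) · Σ_k (x_{k,i} - mean_i) · (x_{k,j} - mean_j), divisor n-1 = 5:
  S[A,A] = ((2.1667)·(2.1667) + (0.1667)·(0.1667) + (3.1667)·(3.1667) + (-2.8333)·(-2.8333) + (2.1667)·(2.1667) + (-4.8333)·(-4.8333)) / 5 = 50.8333/5 = 10.1667
  S[A,B] = ((2.1667)·(2.3333) + (0.1667)·(0.3333) + (3.1667)·(1.3333) + (-2.8333)·(-3.6667) + (2.1667)·(1.3333) + (-4.8333)·(-1.6667)) / 5 = 30.6667/5 = 6.1333
  S[B,B] = ((2.3333)·(2.3333) + (0.3333)·(0.3333) + (1.3333)·(1.3333) + (-3.6667)·(-3.6667) + (1.3333)·(1.3333) + (-1.6667)·(-1.6667)) / 5 = 25.3333/5 = 5.0667
  S = [[10.1667, 6.1333],
 [6.1333, 5.0667]].

Step 3 — invert S. det(S) = 10.1667·5.0667 - (6.1333)² = 13.8933.
  S^{-1} = (1/det) · [[d, -b], [-b, a]] = [[0.3647, -0.4415],
 [-0.4415, 0.7318]].

Step 4 — quadratic form (x̄ - mu_0)^T · S^{-1} · (x̄ - mu_0):
  S^{-1} · (x̄ - mu_0) = (-0.144, 0.7006),
  (x̄ - mu_0)^T · [...] = (2.8333)·(-0.144) + (2.6667)·(0.7006) = 1.4603.

Step 5 — scale by n: T² = 6 · 1.4603 = 8.762.

T² ≈ 8.762
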